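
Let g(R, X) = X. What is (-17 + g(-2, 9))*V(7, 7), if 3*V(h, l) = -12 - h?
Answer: 152/3 ≈ 50.667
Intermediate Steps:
V(h, l) = -4 - h/3 (V(h, l) = (-12 - h)/3 = -4 - h/3)
(-17 + g(-2, 9))*V(7, 7) = (-17 + 9)*(-4 - 1/3*7) = -8*(-4 - 7/3) = -8*(-19/3) = 152/3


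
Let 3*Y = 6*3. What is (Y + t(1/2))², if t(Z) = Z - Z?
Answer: 36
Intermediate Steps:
t(Z) = 0
Y = 6 (Y = (6*3)/3 = (⅓)*18 = 6)
(Y + t(1/2))² = (6 + 0)² = 6² = 36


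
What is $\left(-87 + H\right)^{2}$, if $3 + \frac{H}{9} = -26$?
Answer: $121104$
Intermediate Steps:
$H = -261$ ($H = -27 + 9 \left(-26\right) = -27 - 234 = -261$)
$\left(-87 + H\right)^{2} = \left(-87 - 261\right)^{2} = \left(-348\right)^{2} = 121104$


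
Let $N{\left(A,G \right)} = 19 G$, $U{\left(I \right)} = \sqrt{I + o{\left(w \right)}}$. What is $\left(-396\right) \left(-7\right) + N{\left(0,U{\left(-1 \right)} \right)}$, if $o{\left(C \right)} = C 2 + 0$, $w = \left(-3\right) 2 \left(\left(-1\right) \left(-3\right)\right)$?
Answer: $2772 + 19 i \sqrt{37} \approx 2772.0 + 115.57 i$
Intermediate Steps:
$w = -18$ ($w = \left(-6\right) 3 = -18$)
$o{\left(C \right)} = 2 C$ ($o{\left(C \right)} = 2 C + 0 = 2 C$)
$U{\left(I \right)} = \sqrt{-36 + I}$ ($U{\left(I \right)} = \sqrt{I + 2 \left(-18\right)} = \sqrt{I - 36} = \sqrt{-36 + I}$)
$\left(-396\right) \left(-7\right) + N{\left(0,U{\left(-1 \right)} \right)} = \left(-396\right) \left(-7\right) + 19 \sqrt{-36 - 1} = 2772 + 19 \sqrt{-37} = 2772 + 19 i \sqrt{37}$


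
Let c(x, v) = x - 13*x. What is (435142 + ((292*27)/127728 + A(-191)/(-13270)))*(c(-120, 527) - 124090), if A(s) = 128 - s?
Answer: -125638612627502535/2354098 ≈ -5.3370e+10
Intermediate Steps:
c(x, v) = -12*x
(435142 + ((292*27)/127728 + A(-191)/(-13270)))*(c(-120, 527) - 124090) = (435142 + ((292*27)/127728 + (128 - 1*(-191))/(-13270)))*(-12*(-120) - 124090) = (435142 + (7884*(1/127728) + (128 + 191)*(-1/13270)))*(1440 - 124090) = (435142 + (219/3548 + 319*(-1/13270)))*(-122650) = (435142 + (219/3548 - 319/13270))*(-122650) = (435142 + 887159/23540980)*(-122650) = (10243670006319/23540980)*(-122650) = -125638612627502535/2354098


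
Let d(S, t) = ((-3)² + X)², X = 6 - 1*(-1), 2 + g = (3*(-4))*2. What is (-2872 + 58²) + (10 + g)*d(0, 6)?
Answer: -3604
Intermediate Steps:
g = -26 (g = -2 + (3*(-4))*2 = -2 - 12*2 = -2 - 24 = -26)
X = 7 (X = 6 + 1 = 7)
d(S, t) = 256 (d(S, t) = ((-3)² + 7)² = (9 + 7)² = 16² = 256)
(-2872 + 58²) + (10 + g)*d(0, 6) = (-2872 + 58²) + (10 - 26)*256 = (-2872 + 3364) - 16*256 = 492 - 4096 = -3604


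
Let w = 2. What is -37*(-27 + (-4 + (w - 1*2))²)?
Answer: 407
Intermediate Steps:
-37*(-27 + (-4 + (w - 1*2))²) = -37*(-27 + (-4 + (2 - 1*2))²) = -37*(-27 + (-4 + (2 - 2))²) = -37*(-27 + (-4 + 0)²) = -37*(-27 + (-4)²) = -37*(-27 + 16) = -37*(-11) = 407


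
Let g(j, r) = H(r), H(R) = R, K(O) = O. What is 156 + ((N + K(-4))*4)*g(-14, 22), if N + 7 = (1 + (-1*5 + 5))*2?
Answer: -636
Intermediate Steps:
N = -5 (N = -7 + (1 + (-1*5 + 5))*2 = -7 + (1 + (-5 + 5))*2 = -7 + (1 + 0)*2 = -7 + 1*2 = -7 + 2 = -5)
g(j, r) = r
156 + ((N + K(-4))*4)*g(-14, 22) = 156 + ((-5 - 4)*4)*22 = 156 - 9*4*22 = 156 - 36*22 = 156 - 792 = -636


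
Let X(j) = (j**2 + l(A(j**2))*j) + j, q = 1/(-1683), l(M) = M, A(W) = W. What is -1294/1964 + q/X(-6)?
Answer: -50633651/76850829 ≈ -0.65886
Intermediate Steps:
q = -1/1683 ≈ -0.00059418
X(j) = j + j**2 + j**3 (X(j) = (j**2 + j**2*j) + j = (j**2 + j**3) + j = j + j**2 + j**3)
-1294/1964 + q/X(-6) = -1294/1964 - (-1/(6*(1 - 6 + (-6)**2)))/1683 = -1294*1/1964 - (-1/(6*(1 - 6 + 36)))/1683 = -647/982 - 1/(1683*((-6*31))) = -647/982 - 1/1683/(-186) = -647/982 - 1/1683*(-1/186) = -647/982 + 1/313038 = -50633651/76850829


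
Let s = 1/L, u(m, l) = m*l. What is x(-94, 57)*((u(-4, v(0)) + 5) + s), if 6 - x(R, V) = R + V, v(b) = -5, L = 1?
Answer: 1118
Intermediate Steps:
u(m, l) = l*m
s = 1 (s = 1/1 = 1)
x(R, V) = 6 - R - V (x(R, V) = 6 - (R + V) = 6 + (-R - V) = 6 - R - V)
x(-94, 57)*((u(-4, v(0)) + 5) + s) = (6 - 1*(-94) - 1*57)*((-5*(-4) + 5) + 1) = (6 + 94 - 57)*((20 + 5) + 1) = 43*(25 + 1) = 43*26 = 1118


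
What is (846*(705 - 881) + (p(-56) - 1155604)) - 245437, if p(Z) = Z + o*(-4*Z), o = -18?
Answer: -1554025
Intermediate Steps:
p(Z) = 73*Z (p(Z) = Z - (-72)*Z = Z + 72*Z = 73*Z)
(846*(705 - 881) + (p(-56) - 1155604)) - 245437 = (846*(705 - 881) + (73*(-56) - 1155604)) - 245437 = (846*(-176) + (-4088 - 1155604)) - 245437 = (-148896 - 1159692) - 245437 = -1308588 - 245437 = -1554025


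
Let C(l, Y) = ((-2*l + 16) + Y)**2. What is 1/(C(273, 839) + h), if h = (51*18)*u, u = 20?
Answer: 1/113841 ≈ 8.7842e-6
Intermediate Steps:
h = 18360 (h = (51*18)*20 = 918*20 = 18360)
C(l, Y) = (16 + Y - 2*l)**2 (C(l, Y) = ((16 - 2*l) + Y)**2 = (16 + Y - 2*l)**2)
1/(C(273, 839) + h) = 1/((16 + 839 - 2*273)**2 + 18360) = 1/((16 + 839 - 546)**2 + 18360) = 1/(309**2 + 18360) = 1/(95481 + 18360) = 1/113841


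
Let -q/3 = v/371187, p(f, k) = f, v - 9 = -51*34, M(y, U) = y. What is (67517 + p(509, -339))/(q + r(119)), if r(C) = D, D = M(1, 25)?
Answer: 200399737/2987 ≈ 67091.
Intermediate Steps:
v = -1725 (v = 9 - 51*34 = 9 - 1734 = -1725)
q = 575/41243 (q = -(-5175)/371187 = -3*(-575/123729) = 575/41243 ≈ 0.013942)
D = 1
r(C) = 1
(67517 + p(509, -339))/(q + r(119)) = (67517 + 509)/(575/41243 + 1) = 68026/(41818/41243) = 68026*(41243/41818) = 200399737/2987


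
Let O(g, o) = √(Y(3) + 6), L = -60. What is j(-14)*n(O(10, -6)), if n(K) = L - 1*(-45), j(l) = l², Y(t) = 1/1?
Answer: -2940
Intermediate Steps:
Y(t) = 1
O(g, o) = √7 (O(g, o) = √(1 + 6) = √7)
n(K) = -15 (n(K) = -60 - 1*(-45) = -60 + 45 = -15)
j(-14)*n(O(10, -6)) = (-14)²*(-15) = 196*(-15) = -2940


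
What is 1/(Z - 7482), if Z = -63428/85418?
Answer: -42709/319580452 ≈ -0.00013364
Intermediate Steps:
Z = -31714/42709 (Z = -63428*1/85418 = -31714/42709 ≈ -0.74256)
1/(Z - 7482) = 1/(-31714/42709 - 7482) = 1/(-319580452/42709) = -42709/319580452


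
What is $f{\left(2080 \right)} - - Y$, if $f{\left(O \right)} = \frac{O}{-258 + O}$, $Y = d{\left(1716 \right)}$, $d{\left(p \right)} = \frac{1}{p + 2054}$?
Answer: $\frac{3921711}{3434470} \approx 1.1419$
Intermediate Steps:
$d{\left(p \right)} = \frac{1}{2054 + p}$
$Y = \frac{1}{3770}$ ($Y = \frac{1}{2054 + 1716} = \frac{1}{3770} \approx 0.00026525$)
$f{\left(2080 \right)} - - Y = \frac{2080}{-258 + 2080} - \left(-1\right) \frac{1}{3770} = \frac{2080}{1822} - - \frac{1}{3770} = 2080 \cdot \frac{1}{1822} + \frac{1}{3770} = \frac{1040}{911} + \frac{1}{3770} = \frac{3921711}{3434470}$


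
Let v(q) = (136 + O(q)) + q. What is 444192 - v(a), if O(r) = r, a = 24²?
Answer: 442904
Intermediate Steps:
a = 576
v(q) = 136 + 2*q (v(q) = (136 + q) + q = 136 + 2*q)
444192 - v(a) = 444192 - (136 + 2*576) = 444192 - (136 + 1152) = 444192 - 1*1288 = 444192 - 1288 = 442904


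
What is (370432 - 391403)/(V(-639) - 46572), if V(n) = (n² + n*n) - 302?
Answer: -20971/769768 ≈ -0.027243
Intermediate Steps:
V(n) = -302 + 2*n² (V(n) = (n² + n²) - 302 = 2*n² - 302 = -302 + 2*n²)
(370432 - 391403)/(V(-639) - 46572) = (370432 - 391403)/((-302 + 2*(-639)²) - 46572) = -20971/((-302 + 2*408321) - 46572) = -20971/((-302 + 816642) - 46572) = -20971/(816340 - 46572) = -20971/769768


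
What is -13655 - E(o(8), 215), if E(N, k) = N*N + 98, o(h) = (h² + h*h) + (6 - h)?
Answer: -29629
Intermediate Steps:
o(h) = 6 - h + 2*h² (o(h) = (h² + h²) + (6 - h) = 2*h² + (6 - h) = 6 - h + 2*h²)
E(N, k) = 98 + N² (E(N, k) = N² + 98 = 98 + N²)
-13655 - E(o(8), 215) = -13655 - (98 + (6 - 1*8 + 2*8²)²) = -13655 - (98 + (6 - 8 + 2*64)²) = -13655 - (98 + (6 - 8 + 128)²) = -13655 - (98 + 126²) = -13655 - (98 + 15876) = -13655 - 1*15974 = -13655 - 15974 = -29629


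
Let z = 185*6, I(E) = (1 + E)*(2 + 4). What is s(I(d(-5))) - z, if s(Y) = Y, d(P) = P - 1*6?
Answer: -1170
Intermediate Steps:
d(P) = -6 + P (d(P) = P - 6 = -6 + P)
I(E) = 6 + 6*E (I(E) = (1 + E)*6 = 6 + 6*E)
z = 1110
s(I(d(-5))) - z = (6 + 6*(-6 - 5)) - 1*1110 = (6 + 6*(-11)) - 1110 = (6 - 66) - 1110 = -60 - 1110 = -1170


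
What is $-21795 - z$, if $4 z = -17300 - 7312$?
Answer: $-15642$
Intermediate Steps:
$z = -6153$ ($z = \frac{-17300 - 7312}{4} = \frac{1}{4} \left(-24612\right) = -6153$)
$-21795 - z = -21795 - -6153 = -21795 + 6153 = -15642$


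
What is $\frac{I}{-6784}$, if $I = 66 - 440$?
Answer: $\frac{187}{3392} \approx 0.05513$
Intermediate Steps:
$I = -374$ ($I = 66 - 440 = -374$)
$\frac{I}{-6784} = - \frac{374}{-6784} = \left(-374\right) \left(- \frac{1}{6784}\right) = \frac{187}{3392}$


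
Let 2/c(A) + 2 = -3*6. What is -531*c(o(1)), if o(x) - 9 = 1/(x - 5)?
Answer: 531/10 ≈ 53.100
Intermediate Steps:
o(x) = 9 + 1/(-5 + x) (o(x) = 9 + 1/(x - 5) = 9 + 1/(-5 + x))
c(A) = -⅒ (c(A) = 2/(-2 - 3*6) = 2/(-2 - 18) = 2/(-20) = 2*(-1/20) = -⅒)
-531*c(o(1)) = -531*(-⅒) = 531/10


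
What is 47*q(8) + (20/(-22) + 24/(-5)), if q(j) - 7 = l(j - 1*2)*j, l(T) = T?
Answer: 141861/55 ≈ 2579.3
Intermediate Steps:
q(j) = 7 + j*(-2 + j) (q(j) = 7 + (j - 1*2)*j = 7 + (j - 2)*j = 7 + (-2 + j)*j = 7 + j*(-2 + j))
47*q(8) + (20/(-22) + 24/(-5)) = 47*(7 + 8*(-2 + 8)) + (20/(-22) + 24/(-5)) = 47*(7 + 8*6) + (20*(-1/22) + 24*(-1/5)) = 47*(7 + 48) + (-10/11 - 24/5) = 47*55 - 314/55 = 2585 - 314/55 = 141861/55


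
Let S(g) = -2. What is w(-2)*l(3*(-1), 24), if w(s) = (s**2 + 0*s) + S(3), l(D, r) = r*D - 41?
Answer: -226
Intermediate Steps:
l(D, r) = -41 + D*r (l(D, r) = D*r - 41 = -41 + D*r)
w(s) = -2 + s**2 (w(s) = (s**2 + 0*s) - 2 = (s**2 + 0) - 2 = s**2 - 2 = -2 + s**2)
w(-2)*l(3*(-1), 24) = (-2 + (-2)**2)*(-41 + (3*(-1))*24) = (-2 + 4)*(-41 - 3*24) = 2*(-41 - 72) = 2*(-113) = -226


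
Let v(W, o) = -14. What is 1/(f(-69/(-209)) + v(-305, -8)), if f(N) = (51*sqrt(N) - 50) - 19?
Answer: -17347/1260332 - 51*sqrt(14421)/1260332 ≈ -0.018623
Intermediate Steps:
f(N) = -69 + 51*sqrt(N) (f(N) = (-50 + 51*sqrt(N)) - 19 = -69 + 51*sqrt(N))
1/(f(-69/(-209)) + v(-305, -8)) = 1/((-69 + 51*sqrt(-69/(-209))) - 14) = 1/((-69 + 51*sqrt(-69*(-1/209))) - 14) = 1/((-69 + 51*sqrt(69/209)) - 14) = 1/((-69 + 51*(sqrt(14421)/209)) - 14) = 1/((-69 + 51*sqrt(14421)/209) - 14) = 1/(-83 + 51*sqrt(14421)/209)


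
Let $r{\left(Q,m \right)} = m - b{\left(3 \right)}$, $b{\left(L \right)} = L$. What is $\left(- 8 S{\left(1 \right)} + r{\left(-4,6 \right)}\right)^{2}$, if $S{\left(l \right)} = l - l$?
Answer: $9$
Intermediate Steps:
$S{\left(l \right)} = 0$
$r{\left(Q,m \right)} = -3 + m$ ($r{\left(Q,m \right)} = m - 3 = -3 + m$)
$\left(- 8 S{\left(1 \right)} + r{\left(-4,6 \right)}\right)^{2} = \left(\left(-8\right) 0 + \left(-3 + 6\right)\right)^{2} = \left(0 + 3\right)^{2} = 3^{2} = 9$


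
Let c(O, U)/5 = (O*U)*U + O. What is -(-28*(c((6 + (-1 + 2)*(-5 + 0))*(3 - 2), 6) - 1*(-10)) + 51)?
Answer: 5409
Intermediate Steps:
c(O, U) = 5*O + 5*O*U² (c(O, U) = 5*((O*U)*U + O) = 5*(O*U² + O) = 5*(O + O*U²) = 5*O + 5*O*U²)
-(-28*(c((6 + (-1 + 2)*(-5 + 0))*(3 - 2), 6) - 1*(-10)) + 51) = -(-28*(5*((6 + (-1 + 2)*(-5 + 0))*(3 - 2))*(1 + 6²) - 1*(-10)) + 51) = -(-28*(5*((6 + 1*(-5))*1)*(1 + 36) + 10) + 51) = -(-28*(5*((6 - 5)*1)*37 + 10) + 51) = -(-28*(5*(1*1)*37 + 10) + 51) = -(-28*(5*1*37 + 10) + 51) = -(-28*(185 + 10) + 51) = -(-28*195 + 51) = -(-5460 + 51) = -1*(-5409) = 5409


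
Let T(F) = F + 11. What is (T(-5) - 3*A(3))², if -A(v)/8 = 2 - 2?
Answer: 36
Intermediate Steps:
A(v) = 0 (A(v) = -8*(2 - 2) = -8*0 = 0)
T(F) = 11 + F
(T(-5) - 3*A(3))² = ((11 - 5) - 3*0)² = (6 + 0)² = 6² = 36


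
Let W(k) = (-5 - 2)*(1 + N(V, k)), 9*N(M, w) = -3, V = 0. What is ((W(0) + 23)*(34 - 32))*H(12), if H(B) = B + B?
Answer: 880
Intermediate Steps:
N(M, w) = -⅓ (N(M, w) = (⅑)*(-3) = -⅓)
W(k) = -14/3 (W(k) = (-5 - 2)*(1 - ⅓) = -7*⅔ = -14/3)
H(B) = 2*B
((W(0) + 23)*(34 - 32))*H(12) = ((-14/3 + 23)*(34 - 32))*(2*12) = ((55/3)*2)*24 = (110/3)*24 = 880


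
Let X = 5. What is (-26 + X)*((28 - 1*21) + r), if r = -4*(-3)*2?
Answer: -651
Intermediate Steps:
r = 24 (r = 12*2 = 24)
(-26 + X)*((28 - 1*21) + r) = (-26 + 5)*((28 - 1*21) + 24) = -21*((28 - 21) + 24) = -21*(7 + 24) = -21*31 = -651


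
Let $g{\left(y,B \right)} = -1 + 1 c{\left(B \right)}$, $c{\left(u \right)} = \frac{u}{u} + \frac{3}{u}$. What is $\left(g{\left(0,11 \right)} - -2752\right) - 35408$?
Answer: $- \frac{359213}{11} \approx -32656.0$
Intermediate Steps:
$c{\left(u \right)} = 1 + \frac{3}{u}$
$g{\left(y,B \right)} = -1 + \frac{3 + B}{B}$ ($g{\left(y,B \right)} = -1 + 1 \frac{3 + B}{B} = -1 + \frac{3 + B}{B}$)
$\left(g{\left(0,11 \right)} - -2752\right) - 35408 = \left(\frac{3}{11} - -2752\right) - 35408 = \left(3 \cdot \frac{1}{11} + 2752\right) - 35408 = \left(\frac{3}{11} + 2752\right) - 35408 = \frac{30275}{11} - 35408 = - \frac{359213}{11}$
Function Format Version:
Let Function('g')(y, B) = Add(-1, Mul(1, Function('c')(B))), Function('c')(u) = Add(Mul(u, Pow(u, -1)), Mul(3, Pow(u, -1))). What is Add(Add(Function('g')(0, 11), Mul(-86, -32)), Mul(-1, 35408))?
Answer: Rational(-359213, 11) ≈ -32656.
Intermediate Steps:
Function('c')(u) = Add(1, Mul(3, Pow(u, -1)))
Function('g')(y, B) = Add(-1, Mul(Pow(B, -1), Add(3, B))) (Function('g')(y, B) = Add(-1, Mul(1, Mul(Pow(B, -1), Add(3, B)))) = Add(-1, Mul(Pow(B, -1), Add(3, B))))
Add(Add(Function('g')(0, 11), Mul(-86, -32)), Mul(-1, 35408)) = Add(Add(Mul(3, Pow(11, -1)), Mul(-86, -32)), Mul(-1, 35408)) = Add(Add(Mul(3, Rational(1, 11)), 2752), -35408) = Add(Add(Rational(3, 11), 2752), -35408) = Add(Rational(30275, 11), -35408) = Rational(-359213, 11)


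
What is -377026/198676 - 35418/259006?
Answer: -26172175681/12864569014 ≈ -2.0344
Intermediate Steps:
-377026/198676 - 35418/259006 = -377026*1/198676 - 35418*1/259006 = -188513/99338 - 17709/129503 = -26172175681/12864569014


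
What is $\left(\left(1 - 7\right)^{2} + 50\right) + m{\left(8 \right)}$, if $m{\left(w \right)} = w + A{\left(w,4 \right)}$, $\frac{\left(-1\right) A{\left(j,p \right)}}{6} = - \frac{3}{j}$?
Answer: $\frac{385}{4} \approx 96.25$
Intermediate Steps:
$A{\left(j,p \right)} = \frac{18}{j}$ ($A{\left(j,p \right)} = - 6 \left(- \frac{3}{j}\right) = \frac{18}{j}$)
$m{\left(w \right)} = w + \frac{18}{w}$
$\left(\left(1 - 7\right)^{2} + 50\right) + m{\left(8 \right)} = \left(\left(1 - 7\right)^{2} + 50\right) + \left(8 + \frac{18}{8}\right) = \left(\left(-6\right)^{2} + 50\right) + \left(8 + 18 \cdot \frac{1}{8}\right) = \left(36 + 50\right) + \left(8 + \frac{9}{4}\right) = 86 + \frac{41}{4} = \frac{385}{4}$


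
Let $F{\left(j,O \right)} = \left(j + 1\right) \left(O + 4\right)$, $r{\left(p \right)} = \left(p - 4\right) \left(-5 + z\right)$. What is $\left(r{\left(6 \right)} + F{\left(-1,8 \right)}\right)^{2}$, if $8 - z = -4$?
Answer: $196$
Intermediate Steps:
$z = 12$ ($z = 8 - -4 = 8 + 4 = 12$)
$r{\left(p \right)} = -28 + 7 p$ ($r{\left(p \right)} = \left(p - 4\right) \left(-5 + 12\right) = \left(-4 + p\right) 7 = -28 + 7 p$)
$F{\left(j,O \right)} = \left(1 + j\right) \left(4 + O\right)$
$\left(r{\left(6 \right)} + F{\left(-1,8 \right)}\right)^{2} = \left(\left(-28 + 7 \cdot 6\right) + \left(4 + 8 + 4 \left(-1\right) + 8 \left(-1\right)\right)\right)^{2} = \left(\left(-28 + 42\right) + \left(4 + 8 - 4 - 8\right)\right)^{2} = \left(14 + 0\right)^{2} = 14^{2} = 196$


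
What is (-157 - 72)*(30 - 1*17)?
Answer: -2977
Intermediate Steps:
(-157 - 72)*(30 - 1*17) = -229*(30 - 17) = -229*13 = -2977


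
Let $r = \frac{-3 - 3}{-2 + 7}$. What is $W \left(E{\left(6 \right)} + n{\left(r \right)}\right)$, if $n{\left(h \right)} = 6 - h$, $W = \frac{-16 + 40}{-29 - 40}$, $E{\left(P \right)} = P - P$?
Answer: $- \frac{288}{115} \approx -2.5043$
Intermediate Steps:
$E{\left(P \right)} = 0$
$r = - \frac{6}{5} \approx -1.2$
$W = - \frac{8}{23}$ ($W = \frac{24}{-69} = 24 \left(- \frac{1}{69}\right) = - \frac{8}{23} \approx -0.34783$)
$W \left(E{\left(6 \right)} + n{\left(r \right)}\right) = - \frac{8 \left(0 + \left(6 - - \frac{6}{5}\right)\right)}{23} = - \frac{8 \left(0 + \left(6 + \frac{6}{5}\right)\right)}{23} = - \frac{8 \left(0 + \frac{36}{5}\right)}{23} = \left(- \frac{8}{23}\right) \frac{36}{5} = - \frac{288}{115}$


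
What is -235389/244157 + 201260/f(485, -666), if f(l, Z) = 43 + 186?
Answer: 49085133739/55911953 ≈ 877.90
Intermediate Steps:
f(l, Z) = 229
-235389/244157 + 201260/f(485, -666) = -235389/244157 + 201260/229 = 49085133739/55911953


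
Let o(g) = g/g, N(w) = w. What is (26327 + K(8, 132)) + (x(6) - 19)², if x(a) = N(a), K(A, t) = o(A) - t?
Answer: 26365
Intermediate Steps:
o(g) = 1
K(A, t) = 1 - t
x(a) = a
(26327 + K(8, 132)) + (x(6) - 19)² = (26327 + (1 - 1*132)) + (6 - 19)² = (26327 + (1 - 132)) + (-13)² = (26327 - 131) + 169 = 26196 + 169 = 26365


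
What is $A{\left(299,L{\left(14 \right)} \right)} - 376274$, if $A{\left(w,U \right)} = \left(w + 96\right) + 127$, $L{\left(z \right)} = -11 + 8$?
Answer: $-375752$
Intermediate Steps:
$L{\left(z \right)} = -3$
$A{\left(w,U \right)} = 223 + w$ ($A{\left(w,U \right)} = \left(96 + w\right) + 127 = 223 + w$)
$A{\left(299,L{\left(14 \right)} \right)} - 376274 = \left(223 + 299\right) - 376274 = 522 - 376274 = -375752$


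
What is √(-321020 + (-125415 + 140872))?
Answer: I*√305563 ≈ 552.78*I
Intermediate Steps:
√(-321020 + (-125415 + 140872)) = √(-321020 + 15457) = √(-305563) = I*√305563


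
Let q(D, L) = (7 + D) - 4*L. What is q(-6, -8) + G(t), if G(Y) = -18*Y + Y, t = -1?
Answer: 50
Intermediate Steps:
G(Y) = -17*Y
q(D, L) = 7 + D - 4*L
q(-6, -8) + G(t) = (7 - 6 - 4*(-8)) - 17*(-1) = (7 - 6 + 32) + 17 = 33 + 17 = 50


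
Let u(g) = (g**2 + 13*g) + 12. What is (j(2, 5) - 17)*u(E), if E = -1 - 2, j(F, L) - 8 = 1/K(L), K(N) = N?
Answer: 792/5 ≈ 158.40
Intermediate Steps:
j(F, L) = 8 + 1/L
E = -3
u(g) = 12 + g**2 + 13*g
(j(2, 5) - 17)*u(E) = ((8 + 1/5) - 17)*(12 + (-3)**2 + 13*(-3)) = ((8 + 1/5) - 17)*(12 + 9 - 39) = (41/5 - 17)*(-18) = -44/5*(-18) = 792/5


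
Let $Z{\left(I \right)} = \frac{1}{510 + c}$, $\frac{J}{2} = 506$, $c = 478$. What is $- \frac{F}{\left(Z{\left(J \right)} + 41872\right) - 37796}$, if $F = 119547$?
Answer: $- \frac{39370812}{1342363} \approx -29.329$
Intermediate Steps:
$J = 1012$ ($J = 2 \cdot 506 = 1012$)
$Z{\left(I \right)} = \frac{1}{988}$ ($Z{\left(I \right)} = \frac{1}{510 + 478} = \frac{1}{988}$)
$- \frac{F}{\left(Z{\left(J \right)} + 41872\right) - 37796} = - \frac{119547}{\left(\frac{1}{988} + 41872\right) - 37796} = - \frac{119547}{\frac{41369537}{988} - 37796} = - \frac{119547}{\frac{4027089}{988}} = - \frac{119547 \cdot 988}{4027089} = \left(-1\right) \frac{39370812}{1342363} = - \frac{39370812}{1342363}$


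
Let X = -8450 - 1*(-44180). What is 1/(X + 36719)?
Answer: 1/72449 ≈ 1.3803e-5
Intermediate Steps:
X = 35730 (X = -8450 + 44180 = 35730)
1/(X + 36719) = 1/(35730 + 36719) = 1/72449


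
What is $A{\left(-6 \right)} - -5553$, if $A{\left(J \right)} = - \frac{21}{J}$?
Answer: $\frac{11113}{2} \approx 5556.5$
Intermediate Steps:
$A{\left(-6 \right)} - -5553 = - \frac{21}{-6} - -5553 = \left(-21\right) \left(- \frac{1}{6}\right) + 5553 = \frac{7}{2} + 5553 = \frac{11113}{2}$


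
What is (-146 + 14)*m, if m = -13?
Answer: 1716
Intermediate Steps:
(-146 + 14)*m = (-146 + 14)*(-13) = -132*(-13) = 1716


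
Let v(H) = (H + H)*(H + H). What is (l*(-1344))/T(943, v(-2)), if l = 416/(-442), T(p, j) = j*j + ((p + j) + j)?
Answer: 21504/20927 ≈ 1.0276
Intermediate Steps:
v(H) = 4*H**2 (v(H) = (2*H)*(2*H) = 4*H**2)
T(p, j) = p + j**2 + 2*j (T(p, j) = j**2 + ((j + p) + j) = j**2 + (p + 2*j) = p + j**2 + 2*j)
l = -16/17 (l = 416*(-1/442) = -16/17 ≈ -0.94118)
(l*(-1344))/T(943, v(-2)) = (-16/17*(-1344))/(943 + (4*(-2)**2)**2 + 2*(4*(-2)**2)) = 21504/(17*(943 + (4*4)**2 + 2*(4*4))) = 21504/(17*(943 + 16**2 + 2*16)) = 21504/(17*(943 + 256 + 32)) = (21504/17)/1231 = (21504/17)*(1/1231) = 21504/20927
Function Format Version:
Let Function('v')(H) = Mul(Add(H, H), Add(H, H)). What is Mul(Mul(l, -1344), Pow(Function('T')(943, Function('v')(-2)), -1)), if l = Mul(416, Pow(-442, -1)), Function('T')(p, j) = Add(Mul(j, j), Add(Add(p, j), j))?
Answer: Rational(21504, 20927) ≈ 1.0276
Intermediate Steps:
Function('v')(H) = Mul(4, Pow(H, 2)) (Function('v')(H) = Mul(Mul(2, H), Mul(2, H)) = Mul(4, Pow(H, 2)))
Function('T')(p, j) = Add(p, Pow(j, 2), Mul(2, j)) (Function('T')(p, j) = Add(Pow(j, 2), Add(Add(j, p), j)) = Add(Pow(j, 2), Add(p, Mul(2, j))) = Add(p, Pow(j, 2), Mul(2, j)))
l = Rational(-16, 17) (l = Mul(416, Rational(-1, 442)) = Rational(-16, 17) ≈ -0.94118)
Mul(Mul(l, -1344), Pow(Function('T')(943, Function('v')(-2)), -1)) = Mul(Mul(Rational(-16, 17), -1344), Pow(Add(943, Pow(Mul(4, Pow(-2, 2)), 2), Mul(2, Mul(4, Pow(-2, 2)))), -1)) = Mul(Rational(21504, 17), Pow(Add(943, Pow(Mul(4, 4), 2), Mul(2, Mul(4, 4))), -1)) = Mul(Rational(21504, 17), Pow(Add(943, Pow(16, 2), Mul(2, 16)), -1)) = Mul(Rational(21504, 17), Pow(Add(943, 256, 32), -1)) = Mul(Rational(21504, 17), Pow(1231, -1)) = Mul(Rational(21504, 17), Rational(1, 1231)) = Rational(21504, 20927)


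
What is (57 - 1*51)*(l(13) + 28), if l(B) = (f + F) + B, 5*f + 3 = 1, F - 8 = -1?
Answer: 1428/5 ≈ 285.60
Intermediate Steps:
F = 7 (F = 8 - 1 = 7)
f = -⅖ (f = -⅗ + (⅕)*1 = -⅗ + ⅕ = -⅖ ≈ -0.40000)
l(B) = 33/5 + B (l(B) = (-⅖ + 7) + B = 33/5 + B)
(57 - 1*51)*(l(13) + 28) = (57 - 1*51)*((33/5 + 13) + 28) = (57 - 51)*(98/5 + 28) = 6*(238/5) = 1428/5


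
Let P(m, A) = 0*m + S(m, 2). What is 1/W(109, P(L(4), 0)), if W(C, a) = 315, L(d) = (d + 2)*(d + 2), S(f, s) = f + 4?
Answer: 1/315 ≈ 0.0031746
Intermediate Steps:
S(f, s) = 4 + f
L(d) = (2 + d)**2 (L(d) = (2 + d)*(2 + d) = (2 + d)**2)
P(m, A) = 4 + m (P(m, A) = 0*m + (4 + m) = 0 + (4 + m) = 4 + m)
1/W(109, P(L(4), 0)) = 1/315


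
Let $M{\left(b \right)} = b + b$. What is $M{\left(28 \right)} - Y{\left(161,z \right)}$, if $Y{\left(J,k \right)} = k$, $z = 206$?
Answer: $-150$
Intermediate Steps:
$M{\left(b \right)} = 2 b$
$M{\left(28 \right)} - Y{\left(161,z \right)} = 2 \cdot 28 - 206 = 56 - 206 = -150$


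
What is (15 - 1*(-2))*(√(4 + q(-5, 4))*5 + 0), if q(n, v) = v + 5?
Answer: 85*√13 ≈ 306.47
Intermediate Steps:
q(n, v) = 5 + v
(15 - 1*(-2))*(√(4 + q(-5, 4))*5 + 0) = (15 - 1*(-2))*(√(4 + (5 + 4))*5 + 0) = (15 + 2)*(√(4 + 9)*5 + 0) = 17*(√13*5 + 0) = 17*(5*√13 + 0) = 17*(5*√13) = 85*√13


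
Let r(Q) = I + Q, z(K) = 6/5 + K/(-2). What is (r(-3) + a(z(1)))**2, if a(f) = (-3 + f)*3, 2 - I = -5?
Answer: 841/100 ≈ 8.4100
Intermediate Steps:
z(K) = 6/5 - K/2 (z(K) = 6*(1/5) + K*(-1/2) = 6/5 - K/2)
I = 7 (I = 2 - 1*(-5) = 2 + 5 = 7)
a(f) = -9 + 3*f
r(Q) = 7 + Q
(r(-3) + a(z(1)))**2 = ((7 - 3) + (-9 + 3*(6/5 - 1/2*1)))**2 = (4 + (-9 + 3*(6/5 - 1/2)))**2 = (4 + (-9 + 3*(7/10)))**2 = (4 + (-9 + 21/10))**2 = (4 - 69/10)**2 = (-29/10)**2 = 841/100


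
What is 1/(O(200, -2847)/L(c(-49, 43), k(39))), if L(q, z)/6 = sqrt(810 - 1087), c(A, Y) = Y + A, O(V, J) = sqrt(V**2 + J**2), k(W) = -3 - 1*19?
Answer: 6*I*sqrt(2256278293)/8145409 ≈ 0.034989*I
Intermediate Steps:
k(W) = -22 (k(W) = -3 - 19 = -22)
O(V, J) = sqrt(J**2 + V**2)
c(A, Y) = A + Y
L(q, z) = 6*I*sqrt(277) (L(q, z) = 6*sqrt(810 - 1087) = 6*sqrt(-277) = 6*(I*sqrt(277)) = 6*I*sqrt(277))
1/(O(200, -2847)/L(c(-49, 43), k(39))) = 1/(sqrt((-2847)**2 + 200**2)/((6*I*sqrt(277)))) = 1/(sqrt(8105409 + 40000)*(-I*sqrt(277)/1662)) = 1/(sqrt(8145409)*(-I*sqrt(277)/1662)) = 1/(-I*sqrt(2256278293)/1662) = 6*I*sqrt(2256278293)/8145409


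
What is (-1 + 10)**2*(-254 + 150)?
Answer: -8424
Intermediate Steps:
(-1 + 10)**2*(-254 + 150) = 9**2*(-104) = 81*(-104) = -8424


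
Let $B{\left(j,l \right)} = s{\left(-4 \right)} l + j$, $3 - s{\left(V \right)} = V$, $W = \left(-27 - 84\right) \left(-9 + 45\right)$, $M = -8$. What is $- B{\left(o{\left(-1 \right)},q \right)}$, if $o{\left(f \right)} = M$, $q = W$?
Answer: $27980$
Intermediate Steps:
$W = -3996$ ($W = \left(-27 - 84\right) 36 = \left(-111\right) 36 = -3996$)
$q = -3996$
$s{\left(V \right)} = 3 - V$
$o{\left(f \right)} = -8$
$B{\left(j,l \right)} = j + 7 l$ ($B{\left(j,l \right)} = \left(3 - -4\right) l + j = \left(3 + 4\right) l + j = 7 l + j = j + 7 l$)
$- B{\left(o{\left(-1 \right)},q \right)} = - (-8 + 7 \left(-3996\right)) = - (-8 - 27972) = \left(-1\right) \left(-27980\right) = 27980$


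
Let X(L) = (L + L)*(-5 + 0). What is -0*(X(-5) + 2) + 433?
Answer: 433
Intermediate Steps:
X(L) = -10*L (X(L) = (2*L)*(-5) = -10*L)
-0*(X(-5) + 2) + 433 = -0*(-10*(-5) + 2) + 433 = -0*(50 + 2) + 433 = -0*52 + 433 = -2*0 + 433 = 0 + 433 = 433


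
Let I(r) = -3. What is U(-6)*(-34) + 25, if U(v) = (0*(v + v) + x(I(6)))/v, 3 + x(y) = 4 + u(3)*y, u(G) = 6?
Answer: -214/3 ≈ -71.333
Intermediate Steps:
x(y) = 1 + 6*y (x(y) = -3 + (4 + 6*y) = 1 + 6*y)
U(v) = -17/v (U(v) = (0*(v + v) + (1 + 6*(-3)))/v = (0*(2*v) + (1 - 18))/v = (0 - 17)/v = -17/v)
U(-6)*(-34) + 25 = -17/(-6)*(-34) + 25 = -17*(-1/6)*(-34) + 25 = (17/6)*(-34) + 25 = -289/3 + 25 = -214/3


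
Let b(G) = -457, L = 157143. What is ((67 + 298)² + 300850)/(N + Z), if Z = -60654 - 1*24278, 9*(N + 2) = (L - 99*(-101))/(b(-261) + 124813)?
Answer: -80969746050/15843050899 ≈ -5.1107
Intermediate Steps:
N = -345211/186534 (N = -2 + ((157143 - 99*(-101))/(-457 + 124813))/9 = -2 + ((157143 + 9999)/124356)/9 = -2 + (167142*(1/124356))/9 = -2 + (⅑)*(27857/20726) = -2 + 27857/186534 = -345211/186534 ≈ -1.8507)
Z = -84932 (Z = -60654 - 24278 = -84932)
((67 + 298)² + 300850)/(N + Z) = ((67 + 298)² + 300850)/(-345211/186534 - 84932) = (365² + 300850)/(-15843050899/186534) = (133225 + 300850)*(-186534/15843050899) = 434075*(-186534/15843050899) = -80969746050/15843050899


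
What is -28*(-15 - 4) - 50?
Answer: 482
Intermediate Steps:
-28*(-15 - 4) - 50 = -28*(-19) - 50 = 532 - 50 = 482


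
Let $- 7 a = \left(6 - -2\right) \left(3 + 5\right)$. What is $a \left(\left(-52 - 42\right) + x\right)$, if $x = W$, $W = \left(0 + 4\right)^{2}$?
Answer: $\frac{4992}{7} \approx 713.14$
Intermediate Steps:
$a = - \frac{64}{7}$ ($a = - \frac{\left(6 - -2\right) \left(3 + 5\right)}{7} = - \frac{\left(6 + 2\right) 8}{7} = - \frac{8 \cdot 8}{7} = \left(- \frac{1}{7}\right) 64 = - \frac{64}{7} \approx -9.1429$)
$W = 16$ ($W = 4^{2} = 16$)
$x = 16$
$a \left(\left(-52 - 42\right) + x\right) = - \frac{64 \left(\left(-52 - 42\right) + 16\right)}{7} = - \frac{64 \left(-94 + 16\right)}{7} = \left(- \frac{64}{7}\right) \left(-78\right) = \frac{4992}{7}$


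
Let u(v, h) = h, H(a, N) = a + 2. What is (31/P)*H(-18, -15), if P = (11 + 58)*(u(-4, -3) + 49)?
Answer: -248/1587 ≈ -0.15627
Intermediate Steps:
H(a, N) = 2 + a
P = 3174 (P = (11 + 58)*(-3 + 49) = 69*46 = 3174)
(31/P)*H(-18, -15) = (31/3174)*(2 - 18) = (31*(1/3174))*(-16) = (31/3174)*(-16) = -248/1587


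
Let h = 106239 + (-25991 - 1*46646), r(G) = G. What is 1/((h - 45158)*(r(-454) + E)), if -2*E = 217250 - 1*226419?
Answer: -1/47732058 ≈ -2.0950e-8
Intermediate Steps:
h = 33602 (h = 106239 + (-25991 - 46646) = 106239 - 72637 = 33602)
E = 9169/2 (E = -(217250 - 1*226419)/2 = -(217250 - 226419)/2 = -½*(-9169) = 9169/2 ≈ 4584.5)
1/((h - 45158)*(r(-454) + E)) = 1/((33602 - 45158)*(-454 + 9169/2)) = 1/(-11556*8261/2) = 1/(-47732058) = -1/47732058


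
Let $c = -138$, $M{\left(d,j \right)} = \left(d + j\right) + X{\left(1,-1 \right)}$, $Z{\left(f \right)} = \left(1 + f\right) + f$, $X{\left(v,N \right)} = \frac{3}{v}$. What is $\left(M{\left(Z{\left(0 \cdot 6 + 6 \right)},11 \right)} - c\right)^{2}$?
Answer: $27225$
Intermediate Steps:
$Z{\left(f \right)} = 1 + 2 f$
$M{\left(d,j \right)} = 3 + d + j$ ($M{\left(d,j \right)} = \left(d + j\right) + \frac{3}{1} = \left(d + j\right) + 3 \cdot 1 = \left(d + j\right) + 3 = 3 + d + j$)
$\left(M{\left(Z{\left(0 \cdot 6 + 6 \right)},11 \right)} - c\right)^{2} = \left(\left(3 + \left(1 + 2 \left(0 \cdot 6 + 6\right)\right) + 11\right) - -138\right)^{2} = \left(\left(3 + \left(1 + 2 \left(0 + 6\right)\right) + 11\right) + 138\right)^{2} = \left(\left(3 + \left(1 + 2 \cdot 6\right) + 11\right) + 138\right)^{2} = \left(\left(3 + \left(1 + 12\right) + 11\right) + 138\right)^{2} = \left(\left(3 + 13 + 11\right) + 138\right)^{2} = \left(27 + 138\right)^{2} = 165^{2} = 27225$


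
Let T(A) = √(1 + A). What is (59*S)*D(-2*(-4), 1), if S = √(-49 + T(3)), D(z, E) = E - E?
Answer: 0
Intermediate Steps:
D(z, E) = 0
S = I*√47 (S = √(-49 + √(1 + 3)) = √(-49 + √4) = √(-49 + 2) = √(-47) = I*√47 ≈ 6.8557*I)
(59*S)*D(-2*(-4), 1) = (59*(I*√47))*0 = (59*I*√47)*0 = 0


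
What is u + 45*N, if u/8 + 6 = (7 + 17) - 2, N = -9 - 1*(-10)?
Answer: 173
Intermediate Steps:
N = 1 (N = -9 + 10 = 1)
u = 128 (u = -48 + 8*((7 + 17) - 2) = -48 + 8*(24 - 2) = -48 + 8*22 = -48 + 176 = 128)
u + 45*N = 128 + 45*1 = 128 + 45 = 173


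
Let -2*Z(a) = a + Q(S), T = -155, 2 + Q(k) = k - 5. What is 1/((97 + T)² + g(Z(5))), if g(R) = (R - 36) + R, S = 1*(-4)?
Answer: 1/3334 ≈ 0.00029994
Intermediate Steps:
S = -4
Q(k) = -7 + k (Q(k) = -2 + (k - 5) = -2 + (-5 + k) = -7 + k)
Z(a) = 11/2 - a/2 (Z(a) = -(a + (-7 - 4))/2 = -(a - 11)/2 = -(-11 + a)/2 = 11/2 - a/2)
g(R) = -36 + 2*R (g(R) = (-36 + R) + R = -36 + 2*R)
1/((97 + T)² + g(Z(5))) = 1/((97 - 155)² + (-36 + 2*(11/2 - ½*5))) = 1/((-58)² + (-36 + 2*(11/2 - 5/2))) = 1/(3364 + (-36 + 2*3)) = 1/(3364 + (-36 + 6)) = 1/(3364 - 30) = 1/3334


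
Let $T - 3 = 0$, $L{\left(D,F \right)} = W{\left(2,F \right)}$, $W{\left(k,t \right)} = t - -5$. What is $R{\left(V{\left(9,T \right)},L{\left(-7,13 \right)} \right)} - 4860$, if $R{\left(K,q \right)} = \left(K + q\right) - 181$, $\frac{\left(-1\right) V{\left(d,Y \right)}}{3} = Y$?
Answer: $-5032$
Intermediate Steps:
$W{\left(k,t \right)} = 5 + t$ ($W{\left(k,t \right)} = t + 5 = 5 + t$)
$L{\left(D,F \right)} = 5 + F$
$T = 3$ ($T = 3 + 0 = 3$)
$V{\left(d,Y \right)} = - 3 Y$
$R{\left(K,q \right)} = -181 + K + q$
$R{\left(V{\left(9,T \right)},L{\left(-7,13 \right)} \right)} - 4860 = \left(-181 - 9 + \left(5 + 13\right)\right) - 4860 = \left(-181 - 9 + 18\right) - 4860 = -172 - 4860 = -5032$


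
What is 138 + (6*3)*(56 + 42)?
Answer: 1902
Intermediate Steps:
138 + (6*3)*(56 + 42) = 138 + 18*98 = 138 + 1764 = 1902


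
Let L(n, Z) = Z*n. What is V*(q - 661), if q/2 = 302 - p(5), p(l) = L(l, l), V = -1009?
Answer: 107963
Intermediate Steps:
p(l) = l² (p(l) = l*l = l²)
q = 554 (q = 2*(302 - 1*5²) = 2*(302 - 1*25) = 2*(302 - 25) = 2*277 = 554)
V*(q - 661) = -1009*(554 - 661) = -1009*(-107) = 107963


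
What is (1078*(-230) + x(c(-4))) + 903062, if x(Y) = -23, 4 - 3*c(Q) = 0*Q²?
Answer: 655099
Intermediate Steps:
c(Q) = 4/3 (c(Q) = 4/3 - 0*Q² = 4/3 - ⅓*0 = 4/3 + 0 = 4/3)
(1078*(-230) + x(c(-4))) + 903062 = (1078*(-230) - 23) + 903062 = (-247940 - 23) + 903062 = -247963 + 903062 = 655099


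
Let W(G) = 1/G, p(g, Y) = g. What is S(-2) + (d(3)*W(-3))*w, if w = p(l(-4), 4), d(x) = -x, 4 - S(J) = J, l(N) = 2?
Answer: 8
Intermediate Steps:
S(J) = 4 - J
W(G) = 1/G
w = 2
S(-2) + (d(3)*W(-3))*w = (4 - 1*(-2)) + (-1*3/(-3))*2 = (4 + 2) - 3*(-⅓)*2 = 6 + 1*2 = 6 + 2 = 8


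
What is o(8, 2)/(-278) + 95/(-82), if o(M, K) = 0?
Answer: -95/82 ≈ -1.1585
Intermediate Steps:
o(8, 2)/(-278) + 95/(-82) = 0/(-278) + 95/(-82) = 0*(-1/278) + 95*(-1/82) = 0 - 95/82 = -95/82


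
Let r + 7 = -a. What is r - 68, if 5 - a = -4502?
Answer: -4582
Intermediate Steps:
a = 4507 (a = 5 - 1*(-4502) = 5 + 4502 = 4507)
r = -4514 (r = -7 - 1*4507 = -7 - 4507 = -4514)
r - 68 = -4514 - 68 = -4582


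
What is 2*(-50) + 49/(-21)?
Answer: -307/3 ≈ -102.33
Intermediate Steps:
2*(-50) + 49/(-21) = -100 + 49*(-1/21) = -100 - 7/3 = -307/3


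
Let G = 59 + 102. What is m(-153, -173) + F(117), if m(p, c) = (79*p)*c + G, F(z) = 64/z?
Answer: 244671868/117 ≈ 2.0912e+6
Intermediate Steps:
G = 161
m(p, c) = 161 + 79*c*p (m(p, c) = (79*p)*c + 161 = 79*c*p + 161 = 161 + 79*c*p)
m(-153, -173) + F(117) = (161 + 79*(-173)*(-153)) + 64/117 = (161 + 2091051) + 64*(1/117) = 2091212 + 64/117 = 244671868/117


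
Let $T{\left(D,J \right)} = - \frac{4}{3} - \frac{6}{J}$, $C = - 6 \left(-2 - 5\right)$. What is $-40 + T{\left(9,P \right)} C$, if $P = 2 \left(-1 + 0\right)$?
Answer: $30$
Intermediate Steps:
$C = 42$ ($C = \left(-6\right) \left(-7\right) = 42$)
$P = -2$ ($P = 2 \left(-1\right) = -2$)
$T{\left(D,J \right)} = - \frac{4}{3} - \frac{6}{J}$ ($T{\left(D,J \right)} = \left(-4\right) \frac{1}{3} - \frac{6}{J} = - \frac{4}{3} - \frac{6}{J}$)
$-40 + T{\left(9,P \right)} C = -40 + \left(- \frac{4}{3} - \frac{6}{-2}\right) 42 = -40 + \left(- \frac{4}{3} - -3\right) 42 = -40 + \left(- \frac{4}{3} + 3\right) 42 = -40 + \frac{5}{3} \cdot 42 = -40 + 70 = 30$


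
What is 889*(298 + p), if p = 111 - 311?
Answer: 87122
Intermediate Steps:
p = -200
889*(298 + p) = 889*(298 - 200) = 889*98 = 87122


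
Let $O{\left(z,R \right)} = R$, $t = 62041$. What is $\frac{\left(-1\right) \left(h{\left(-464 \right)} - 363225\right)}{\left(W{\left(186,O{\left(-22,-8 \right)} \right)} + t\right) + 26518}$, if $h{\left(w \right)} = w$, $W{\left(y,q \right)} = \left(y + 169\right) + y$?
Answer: $\frac{363689}{89100} \approx 4.0818$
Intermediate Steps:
$W{\left(y,q \right)} = 169 + 2 y$ ($W{\left(y,q \right)} = \left(169 + y\right) + y = 169 + 2 y$)
$\frac{\left(-1\right) \left(h{\left(-464 \right)} - 363225\right)}{\left(W{\left(186,O{\left(-22,-8 \right)} \right)} + t\right) + 26518} = \frac{\left(-1\right) \left(-464 - 363225\right)}{\left(\left(169 + 2 \cdot 186\right) + 62041\right) + 26518} = \frac{\left(-1\right) \left(-464 - 363225\right)}{\left(\left(169 + 372\right) + 62041\right) + 26518} = \frac{\left(-1\right) \left(-363689\right)}{\left(541 + 62041\right) + 26518} = \frac{363689}{62582 + 26518} = \frac{363689}{89100}$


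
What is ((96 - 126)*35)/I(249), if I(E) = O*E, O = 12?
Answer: -175/498 ≈ -0.35141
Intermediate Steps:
I(E) = 12*E
((96 - 126)*35)/I(249) = ((96 - 126)*35)/((12*249)) = -30*35/2988 = -1050*1/2988 = -175/498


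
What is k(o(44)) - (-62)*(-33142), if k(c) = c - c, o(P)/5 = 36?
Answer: -2054804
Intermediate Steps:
o(P) = 180 (o(P) = 5*36 = 180)
k(c) = 0
k(o(44)) - (-62)*(-33142) = 0 - (-62)*(-33142) = 0 - 1*2054804 = 0 - 2054804 = -2054804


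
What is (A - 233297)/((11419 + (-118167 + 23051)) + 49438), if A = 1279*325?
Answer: -182378/34259 ≈ -5.3235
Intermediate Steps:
A = 415675
(A - 233297)/((11419 + (-118167 + 23051)) + 49438) = (415675 - 233297)/((11419 + (-118167 + 23051)) + 49438) = 182378/((11419 - 95116) + 49438) = 182378/(-83697 + 49438) = 182378/(-34259) = 182378*(-1/34259) = -182378/34259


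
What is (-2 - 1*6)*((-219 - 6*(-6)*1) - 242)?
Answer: 3400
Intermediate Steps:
(-2 - 1*6)*((-219 - 6*(-6)*1) - 242) = (-2 - 6)*((-219 + 36*1) - 242) = -8*((-219 + 36) - 242) = -8*(-183 - 242) = -8*(-425) = 3400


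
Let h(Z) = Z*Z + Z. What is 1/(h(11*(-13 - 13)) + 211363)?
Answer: 1/292873 ≈ 3.4145e-6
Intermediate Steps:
h(Z) = Z + Z² (h(Z) = Z² + Z = Z + Z²)
1/(h(11*(-13 - 13)) + 211363) = 1/((11*(-13 - 13))*(1 + 11*(-13 - 13)) + 211363) = 1/((11*(-26))*(1 + 11*(-26)) + 211363) = 1/(-286*(1 - 286) + 211363) = 1/(-286*(-285) + 211363) = 1/(81510 + 211363) = 1/292873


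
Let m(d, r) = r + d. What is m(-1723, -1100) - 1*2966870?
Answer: -2969693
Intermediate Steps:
m(d, r) = d + r
m(-1723, -1100) - 1*2966870 = (-1723 - 1100) - 1*2966870 = -2823 - 2966870 = -2969693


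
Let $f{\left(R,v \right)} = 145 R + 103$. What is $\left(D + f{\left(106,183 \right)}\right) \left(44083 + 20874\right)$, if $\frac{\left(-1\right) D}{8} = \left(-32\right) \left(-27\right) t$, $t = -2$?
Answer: $1903045229$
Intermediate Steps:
$D = 13824$ ($D = - 8 \left(-32\right) \left(-27\right) \left(-2\right) = - 8 \cdot 864 \left(-2\right) = \left(-8\right) \left(-1728\right) = 13824$)
$f{\left(R,v \right)} = 103 + 145 R$
$\left(D + f{\left(106,183 \right)}\right) \left(44083 + 20874\right) = \left(13824 + \left(103 + 145 \cdot 106\right)\right) \left(44083 + 20874\right) = \left(13824 + \left(103 + 15370\right)\right) 64957 = \left(13824 + 15473\right) 64957 = 29297 \cdot 64957 = 1903045229$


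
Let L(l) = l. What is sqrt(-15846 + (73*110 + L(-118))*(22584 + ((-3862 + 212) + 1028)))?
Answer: sqrt(157923498) ≈ 12567.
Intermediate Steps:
sqrt(-15846 + (73*110 + L(-118))*(22584 + ((-3862 + 212) + 1028))) = sqrt(-15846 + (73*110 - 118)*(22584 + ((-3862 + 212) + 1028))) = sqrt(-15846 + (8030 - 118)*(22584 + (-3650 + 1028))) = sqrt(-15846 + 7912*(22584 - 2622)) = sqrt(-15846 + 7912*19962) = sqrt(-15846 + 157939344) = sqrt(157923498)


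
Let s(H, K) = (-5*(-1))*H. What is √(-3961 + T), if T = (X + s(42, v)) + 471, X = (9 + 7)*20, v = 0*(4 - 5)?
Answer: 4*I*√185 ≈ 54.406*I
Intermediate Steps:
v = 0 (v = 0*(-1) = 0)
X = 320 (X = 16*20 = 320)
s(H, K) = 5*H
T = 1001 (T = (320 + 5*42) + 471 = (320 + 210) + 471 = 530 + 471 = 1001)
√(-3961 + T) = √(-3961 + 1001) = √(-2960) = 4*I*√185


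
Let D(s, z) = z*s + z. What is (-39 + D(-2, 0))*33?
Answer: -1287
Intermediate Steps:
D(s, z) = z + s*z (D(s, z) = s*z + z = z + s*z)
(-39 + D(-2, 0))*33 = (-39 + 0*(1 - 2))*33 = (-39 + 0*(-1))*33 = (-39 + 0)*33 = -39*33 = -1287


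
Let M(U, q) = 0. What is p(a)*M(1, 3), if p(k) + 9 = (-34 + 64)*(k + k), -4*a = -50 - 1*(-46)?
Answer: 0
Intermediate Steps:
a = 1 (a = -(-50 - 1*(-46))/4 = -(-50 + 46)/4 = -¼*(-4) = 1)
p(k) = -9 + 60*k (p(k) = -9 + (-34 + 64)*(k + k) = -9 + 30*(2*k) = -9 + 60*k)
p(a)*M(1, 3) = (-9 + 60*1)*0 = (-9 + 60)*0 = 51*0 = 0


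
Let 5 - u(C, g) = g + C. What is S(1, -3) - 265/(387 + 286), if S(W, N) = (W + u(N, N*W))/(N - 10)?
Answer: -11521/8749 ≈ -1.3168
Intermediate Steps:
u(C, g) = 5 - C - g (u(C, g) = 5 - (g + C) = 5 - (C + g) = 5 + (-C - g) = 5 - C - g)
S(W, N) = (5 + W - N - N*W)/(-10 + N) (S(W, N) = (W + (5 - N - N*W))/(N - 10) = (W + (5 - N - N*W))/(-10 + N) = (5 + W - N - N*W)/(-10 + N))
S(1, -3) - 265/(387 + 286) = (5 + 1 - 1*(-3) - 1*(-3)*1)/(-10 - 3) - 265/(387 + 286) = (5 + 1 + 3 + 3)/(-13) - 265/673 = -1/13*12 - 265*1/673 = -12/13 - 265/673 = -11521/8749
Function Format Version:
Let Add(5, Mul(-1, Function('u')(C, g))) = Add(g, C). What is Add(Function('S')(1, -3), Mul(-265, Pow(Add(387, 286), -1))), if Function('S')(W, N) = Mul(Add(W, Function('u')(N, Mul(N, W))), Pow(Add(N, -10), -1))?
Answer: Rational(-11521, 8749) ≈ -1.3168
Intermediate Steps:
Function('u')(C, g) = Add(5, Mul(-1, C), Mul(-1, g)) (Function('u')(C, g) = Add(5, Mul(-1, Add(g, C))) = Add(5, Mul(-1, Add(C, g))) = Add(5, Add(Mul(-1, C), Mul(-1, g))) = Add(5, Mul(-1, C), Mul(-1, g)))
Function('S')(W, N) = Mul(Pow(Add(-10, N), -1), Add(5, W, Mul(-1, N), Mul(-1, N, W))) (Function('S')(W, N) = Mul(Add(W, Add(5, Mul(-1, N), Mul(-1, Mul(N, W)))), Pow(Add(N, -10), -1)) = Mul(Add(W, Add(5, Mul(-1, N), Mul(-1, N, W))), Pow(Add(-10, N), -1)) = Mul(Add(5, W, Mul(-1, N), Mul(-1, N, W)), Pow(Add(-10, N), -1)) = Mul(Pow(Add(-10, N), -1), Add(5, W, Mul(-1, N), Mul(-1, N, W))))
Add(Function('S')(1, -3), Mul(-265, Pow(Add(387, 286), -1))) = Add(Mul(Pow(Add(-10, -3), -1), Add(5, 1, Mul(-1, -3), Mul(-1, -3, 1))), Mul(-265, Pow(Add(387, 286), -1))) = Add(Mul(Pow(-13, -1), Add(5, 1, 3, 3)), Mul(-265, Pow(673, -1))) = Add(Mul(Rational(-1, 13), 12), Mul(-265, Rational(1, 673))) = Add(Rational(-12, 13), Rational(-265, 673)) = Rational(-11521, 8749)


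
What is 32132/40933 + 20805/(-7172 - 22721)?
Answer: 108910811/1223610169 ≈ 0.089008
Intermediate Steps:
32132/40933 + 20805/(-7172 - 22721) = 32132*(1/40933) + 20805/(-29893) = 32132/40933 + 20805*(-1/29893) = 32132/40933 - 20805/29893 = 108910811/1223610169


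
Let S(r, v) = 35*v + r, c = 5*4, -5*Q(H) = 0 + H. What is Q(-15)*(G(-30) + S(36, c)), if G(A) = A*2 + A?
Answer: 1938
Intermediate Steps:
Q(H) = -H/5 (Q(H) = -(0 + H)/5 = -H/5)
c = 20
S(r, v) = r + 35*v
G(A) = 3*A (G(A) = 2*A + A = 3*A)
Q(-15)*(G(-30) + S(36, c)) = (-⅕*(-15))*(3*(-30) + (36 + 35*20)) = 3*(-90 + (36 + 700)) = 3*(-90 + 736) = 3*646 = 1938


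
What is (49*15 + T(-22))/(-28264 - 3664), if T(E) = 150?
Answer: -885/31928 ≈ -0.027719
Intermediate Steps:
(49*15 + T(-22))/(-28264 - 3664) = (49*15 + 150)/(-28264 - 3664) = (735 + 150)/(-31928) = 885*(-1/31928) = -885/31928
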